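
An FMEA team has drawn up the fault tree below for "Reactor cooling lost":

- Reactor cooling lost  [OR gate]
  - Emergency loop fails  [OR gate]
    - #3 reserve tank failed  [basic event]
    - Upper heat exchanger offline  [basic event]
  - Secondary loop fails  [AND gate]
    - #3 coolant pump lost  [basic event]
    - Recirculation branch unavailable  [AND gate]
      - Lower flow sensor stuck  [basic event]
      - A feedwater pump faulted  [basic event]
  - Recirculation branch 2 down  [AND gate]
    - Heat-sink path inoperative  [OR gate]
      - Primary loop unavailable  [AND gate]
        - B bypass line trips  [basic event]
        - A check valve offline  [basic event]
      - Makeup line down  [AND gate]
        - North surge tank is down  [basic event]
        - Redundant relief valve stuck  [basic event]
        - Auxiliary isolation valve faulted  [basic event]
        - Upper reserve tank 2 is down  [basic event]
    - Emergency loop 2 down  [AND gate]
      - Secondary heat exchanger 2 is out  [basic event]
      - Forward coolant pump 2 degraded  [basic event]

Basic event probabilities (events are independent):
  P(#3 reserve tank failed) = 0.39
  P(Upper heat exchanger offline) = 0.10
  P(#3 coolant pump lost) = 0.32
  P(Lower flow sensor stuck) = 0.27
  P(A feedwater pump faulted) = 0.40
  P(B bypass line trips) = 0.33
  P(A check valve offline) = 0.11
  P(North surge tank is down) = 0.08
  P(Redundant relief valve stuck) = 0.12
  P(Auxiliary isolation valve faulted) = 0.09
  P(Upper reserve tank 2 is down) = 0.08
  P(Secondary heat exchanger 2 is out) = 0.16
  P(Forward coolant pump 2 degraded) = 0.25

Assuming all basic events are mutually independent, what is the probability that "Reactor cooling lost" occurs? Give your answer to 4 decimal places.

P(Emergency loop fails) [OR] = 1 − (1−0.39) × (1−0.10) = 0.451000
P(Recirculation branch unavailable) [AND] = 0.27 × 0.40 = 0.108000
P(Secondary loop fails) [AND] = 0.32 × 0.108000 = 0.034560
P(Primary loop unavailable) [AND] = 0.33 × 0.11 = 0.036300
P(Makeup line down) [AND] = 0.08 × 0.12 × 0.09 × 0.08 = 0.000069
P(Heat-sink path inoperative) [OR] = 1 − (1−0.036300) × (1−0.000069) = 0.036366
P(Emergency loop 2 down) [AND] = 0.16 × 0.25 = 0.040000
P(Recirculation branch 2 down) [AND] = 0.036366 × 0.040000 = 0.001455
P(Reactor cooling lost) [OR] = 1 − (1−0.451000) × (1−0.034560) × (1−0.001455) = 0.470745
Rounded to 4 decimal places: P(Reactor cooling lost) ≈ 0.4707.

0.4707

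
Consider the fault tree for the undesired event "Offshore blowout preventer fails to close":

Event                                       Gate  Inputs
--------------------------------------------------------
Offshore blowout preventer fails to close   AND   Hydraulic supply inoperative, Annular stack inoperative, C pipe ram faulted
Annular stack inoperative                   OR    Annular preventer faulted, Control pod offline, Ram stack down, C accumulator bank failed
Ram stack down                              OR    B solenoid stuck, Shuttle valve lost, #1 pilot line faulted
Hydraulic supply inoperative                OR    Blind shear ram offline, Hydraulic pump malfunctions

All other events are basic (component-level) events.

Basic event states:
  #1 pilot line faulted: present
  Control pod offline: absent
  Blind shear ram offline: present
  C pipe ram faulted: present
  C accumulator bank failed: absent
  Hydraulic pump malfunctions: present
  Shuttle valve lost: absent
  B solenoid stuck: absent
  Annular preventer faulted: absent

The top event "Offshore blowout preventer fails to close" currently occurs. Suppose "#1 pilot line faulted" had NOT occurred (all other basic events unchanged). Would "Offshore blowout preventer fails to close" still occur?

No

Counterfactual: set "#1 pilot line faulted" to not occurred.
Hydraulic supply inoperative [OR]: Blind shear ram offline=occurs, Hydraulic pump malfunctions=occurs → at least one input occurs → occurs.
Ram stack down [OR]: B solenoid stuck=not, Shuttle valve lost=not, #1 pilot line faulted=not → no input occurs → does not occur.
Annular stack inoperative [OR]: Annular preventer faulted=not, Control pod offline=not, Ram stack down=not, C accumulator bank failed=not → no input occurs → does not occur.
Offshore blowout preventer fails to close [AND]: Hydraulic supply inoperative=occurs, Annular stack inoperative=not, C pipe ram faulted=occurs → not all inputs occur → does not occur.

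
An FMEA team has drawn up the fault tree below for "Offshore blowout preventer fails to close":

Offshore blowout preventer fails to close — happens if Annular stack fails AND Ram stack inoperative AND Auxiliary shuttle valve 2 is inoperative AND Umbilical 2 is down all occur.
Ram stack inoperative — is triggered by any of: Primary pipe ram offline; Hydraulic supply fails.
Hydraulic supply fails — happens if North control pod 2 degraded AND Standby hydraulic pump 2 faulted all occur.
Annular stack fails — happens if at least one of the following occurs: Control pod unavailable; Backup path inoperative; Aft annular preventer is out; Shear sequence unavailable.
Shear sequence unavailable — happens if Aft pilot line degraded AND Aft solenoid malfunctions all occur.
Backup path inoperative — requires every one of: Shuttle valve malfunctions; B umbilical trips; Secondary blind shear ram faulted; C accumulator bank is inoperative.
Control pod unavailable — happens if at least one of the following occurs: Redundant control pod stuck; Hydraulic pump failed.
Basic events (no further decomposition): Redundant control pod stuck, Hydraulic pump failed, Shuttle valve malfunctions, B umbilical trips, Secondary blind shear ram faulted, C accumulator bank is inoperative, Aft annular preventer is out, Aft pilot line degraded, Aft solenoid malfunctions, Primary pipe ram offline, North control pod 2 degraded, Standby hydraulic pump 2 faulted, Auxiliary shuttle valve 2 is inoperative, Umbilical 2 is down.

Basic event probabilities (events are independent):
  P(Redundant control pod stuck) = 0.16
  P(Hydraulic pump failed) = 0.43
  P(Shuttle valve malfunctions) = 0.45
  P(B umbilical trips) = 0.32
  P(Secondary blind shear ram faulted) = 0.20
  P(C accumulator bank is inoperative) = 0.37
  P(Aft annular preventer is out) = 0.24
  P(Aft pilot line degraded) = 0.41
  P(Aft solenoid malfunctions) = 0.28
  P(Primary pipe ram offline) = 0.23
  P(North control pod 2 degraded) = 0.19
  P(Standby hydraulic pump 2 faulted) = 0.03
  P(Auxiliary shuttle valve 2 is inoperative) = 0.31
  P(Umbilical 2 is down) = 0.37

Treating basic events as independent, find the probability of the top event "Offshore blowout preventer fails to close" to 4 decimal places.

0.0183

P(Control pod unavailable) [OR] = 1 − (1−0.16) × (1−0.43) = 0.521200
P(Backup path inoperative) [AND] = 0.45 × 0.32 × 0.20 × 0.37 = 0.010656
P(Shear sequence unavailable) [AND] = 0.41 × 0.28 = 0.114800
P(Annular stack fails) [OR] = 1 − (1−0.521200) × (1−0.010656) × (1−0.24) × (1−0.114800) = 0.681319
P(Hydraulic supply fails) [AND] = 0.19 × 0.03 = 0.005700
P(Ram stack inoperative) [OR] = 1 − (1−0.23) × (1−0.005700) = 0.234389
P(Offshore blowout preventer fails to close) [AND] = 0.681319 × 0.234389 × 0.31 × 0.37 = 0.018317
Rounded to 4 decimal places: P(Offshore blowout preventer fails to close) ≈ 0.0183.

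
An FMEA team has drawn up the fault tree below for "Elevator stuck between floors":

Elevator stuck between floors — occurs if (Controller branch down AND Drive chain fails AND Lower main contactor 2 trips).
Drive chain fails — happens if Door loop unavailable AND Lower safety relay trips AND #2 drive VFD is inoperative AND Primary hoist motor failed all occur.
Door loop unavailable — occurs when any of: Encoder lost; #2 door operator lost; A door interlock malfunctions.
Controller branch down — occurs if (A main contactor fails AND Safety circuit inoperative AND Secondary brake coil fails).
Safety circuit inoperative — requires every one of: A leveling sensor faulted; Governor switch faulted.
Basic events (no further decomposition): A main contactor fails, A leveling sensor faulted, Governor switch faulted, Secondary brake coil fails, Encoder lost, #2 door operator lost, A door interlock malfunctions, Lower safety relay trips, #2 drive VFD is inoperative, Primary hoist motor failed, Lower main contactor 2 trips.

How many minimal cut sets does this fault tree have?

3

Safety circuit inoperative [AND]: one cut set from each child combined → 1 × 1 = 1 cut set(s).
Controller branch down [AND]: one cut set from each child combined → 1 × 1 × 1 = 1 cut set(s).
Door loop unavailable [OR]: union of children's cut sets → 3 cut set(s).
Drive chain fails [AND]: one cut set from each child combined → 3 × 1 × 1 × 1 = 3 cut set(s).
Elevator stuck between floors [AND]: one cut set from each child combined → 1 × 3 × 1 = 3 cut set(s).
Minimal cut sets: {#2 drive VFD is inoperative, A leveling sensor faulted, A main contactor fails, Encoder lost, Governor switch faulted, Lower main contactor 2 trips, Lower safety relay trips, Primary hoist motor failed, Secondary brake coil fails}; {#2 door operator lost, #2 drive VFD is inoperative, A leveling sensor faulted, A main contactor fails, Governor switch faulted, Lower main contactor 2 trips, Lower safety relay trips, Primary hoist motor failed, Secondary brake coil fails}; {#2 drive VFD is inoperative, A door interlock malfunctions, A leveling sensor faulted, A main contactor fails, Governor switch faulted, Lower main contactor 2 trips, Lower safety relay trips, Primary hoist motor failed, Secondary brake coil fails}.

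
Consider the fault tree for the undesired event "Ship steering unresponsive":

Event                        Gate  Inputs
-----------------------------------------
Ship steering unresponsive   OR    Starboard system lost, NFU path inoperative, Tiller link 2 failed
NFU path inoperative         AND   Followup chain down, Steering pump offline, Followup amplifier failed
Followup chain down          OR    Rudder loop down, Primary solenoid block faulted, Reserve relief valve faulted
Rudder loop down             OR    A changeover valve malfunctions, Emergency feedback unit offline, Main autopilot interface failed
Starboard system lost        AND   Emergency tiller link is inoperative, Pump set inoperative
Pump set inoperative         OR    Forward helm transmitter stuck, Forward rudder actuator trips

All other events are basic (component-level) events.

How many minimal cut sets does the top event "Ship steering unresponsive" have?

8

Pump set inoperative [OR]: union of children's cut sets → 2 cut set(s).
Starboard system lost [AND]: one cut set from each child combined → 1 × 2 = 2 cut set(s).
Rudder loop down [OR]: union of children's cut sets → 3 cut set(s).
Followup chain down [OR]: union of children's cut sets → 5 cut set(s).
NFU path inoperative [AND]: one cut set from each child combined → 5 × 1 × 1 = 5 cut set(s).
Ship steering unresponsive [OR]: union of children's cut sets → 8 cut set(s).
Minimal cut sets: {Emergency tiller link is inoperative, Forward helm transmitter stuck}; {Emergency tiller link is inoperative, Forward rudder actuator trips}; {A changeover valve malfunctions, Followup amplifier failed, Steering pump offline}; {Emergency feedback unit offline, Followup amplifier failed, Steering pump offline}; {Followup amplifier failed, Main autopilot interface failed, Steering pump offline}; {Followup amplifier failed, Primary solenoid block faulted, Steering pump offline}; {Followup amplifier failed, Reserve relief valve faulted, Steering pump offline}; {Tiller link 2 failed}.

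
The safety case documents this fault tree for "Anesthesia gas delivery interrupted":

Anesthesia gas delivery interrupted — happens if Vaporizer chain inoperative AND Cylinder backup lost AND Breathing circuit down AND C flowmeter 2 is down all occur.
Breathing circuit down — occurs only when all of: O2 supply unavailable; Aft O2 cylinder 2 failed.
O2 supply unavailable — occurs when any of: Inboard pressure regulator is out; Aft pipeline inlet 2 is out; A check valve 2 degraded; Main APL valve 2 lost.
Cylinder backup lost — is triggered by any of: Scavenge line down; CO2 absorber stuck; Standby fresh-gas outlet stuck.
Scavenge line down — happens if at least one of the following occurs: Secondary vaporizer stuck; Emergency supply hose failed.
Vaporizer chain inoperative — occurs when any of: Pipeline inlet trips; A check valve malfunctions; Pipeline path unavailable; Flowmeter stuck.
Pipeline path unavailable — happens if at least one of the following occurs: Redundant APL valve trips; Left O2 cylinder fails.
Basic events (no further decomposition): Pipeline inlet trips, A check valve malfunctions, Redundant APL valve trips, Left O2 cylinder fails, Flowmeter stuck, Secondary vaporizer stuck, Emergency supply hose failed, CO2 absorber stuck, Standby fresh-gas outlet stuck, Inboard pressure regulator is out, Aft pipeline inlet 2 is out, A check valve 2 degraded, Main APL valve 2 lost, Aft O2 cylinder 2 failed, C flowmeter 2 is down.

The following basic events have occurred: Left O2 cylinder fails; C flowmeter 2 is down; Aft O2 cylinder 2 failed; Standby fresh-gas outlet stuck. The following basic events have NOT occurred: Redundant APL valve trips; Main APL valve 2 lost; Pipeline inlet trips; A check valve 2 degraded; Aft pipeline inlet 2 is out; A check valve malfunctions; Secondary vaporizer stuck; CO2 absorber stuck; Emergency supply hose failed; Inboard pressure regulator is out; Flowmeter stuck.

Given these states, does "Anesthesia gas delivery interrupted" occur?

No

Pipeline path unavailable [OR]: Redundant APL valve trips=not, Left O2 cylinder fails=occurs → at least one input occurs → occurs.
Vaporizer chain inoperative [OR]: Pipeline inlet trips=not, A check valve malfunctions=not, Pipeline path unavailable=occurs, Flowmeter stuck=not → at least one input occurs → occurs.
Scavenge line down [OR]: Secondary vaporizer stuck=not, Emergency supply hose failed=not → no input occurs → does not occur.
Cylinder backup lost [OR]: Scavenge line down=not, CO2 absorber stuck=not, Standby fresh-gas outlet stuck=occurs → at least one input occurs → occurs.
O2 supply unavailable [OR]: Inboard pressure regulator is out=not, Aft pipeline inlet 2 is out=not, A check valve 2 degraded=not, Main APL valve 2 lost=not → no input occurs → does not occur.
Breathing circuit down [AND]: O2 supply unavailable=not, Aft O2 cylinder 2 failed=occurs → not all inputs occur → does not occur.
Anesthesia gas delivery interrupted [AND]: Vaporizer chain inoperative=occurs, Cylinder backup lost=occurs, Breathing circuit down=not, C flowmeter 2 is down=occurs → not all inputs occur → does not occur.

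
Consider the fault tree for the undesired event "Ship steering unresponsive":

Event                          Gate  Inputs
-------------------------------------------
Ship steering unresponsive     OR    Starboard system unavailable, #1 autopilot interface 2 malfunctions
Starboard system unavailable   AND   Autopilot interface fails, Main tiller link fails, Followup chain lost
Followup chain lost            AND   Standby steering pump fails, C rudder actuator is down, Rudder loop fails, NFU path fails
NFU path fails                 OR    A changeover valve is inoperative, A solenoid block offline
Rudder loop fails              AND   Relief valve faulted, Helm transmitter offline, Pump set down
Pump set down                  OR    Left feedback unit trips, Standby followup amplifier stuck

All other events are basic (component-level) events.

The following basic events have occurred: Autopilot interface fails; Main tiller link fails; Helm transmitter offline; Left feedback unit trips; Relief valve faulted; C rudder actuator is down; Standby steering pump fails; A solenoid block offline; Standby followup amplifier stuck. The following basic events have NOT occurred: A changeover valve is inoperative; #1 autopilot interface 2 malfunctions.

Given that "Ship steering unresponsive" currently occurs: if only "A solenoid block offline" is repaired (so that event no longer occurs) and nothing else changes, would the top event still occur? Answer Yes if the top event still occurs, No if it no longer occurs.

Counterfactual: set "A solenoid block offline" to not occurred.
Pump set down [OR]: Left feedback unit trips=occurs, Standby followup amplifier stuck=occurs → at least one input occurs → occurs.
Rudder loop fails [AND]: Relief valve faulted=occurs, Helm transmitter offline=occurs, Pump set down=occurs → all inputs occur → occurs.
NFU path fails [OR]: A changeover valve is inoperative=not, A solenoid block offline=not → no input occurs → does not occur.
Followup chain lost [AND]: Standby steering pump fails=occurs, C rudder actuator is down=occurs, Rudder loop fails=occurs, NFU path fails=not → not all inputs occur → does not occur.
Starboard system unavailable [AND]: Autopilot interface fails=occurs, Main tiller link fails=occurs, Followup chain lost=not → not all inputs occur → does not occur.
Ship steering unresponsive [OR]: Starboard system unavailable=not, #1 autopilot interface 2 malfunctions=not → no input occurs → does not occur.

No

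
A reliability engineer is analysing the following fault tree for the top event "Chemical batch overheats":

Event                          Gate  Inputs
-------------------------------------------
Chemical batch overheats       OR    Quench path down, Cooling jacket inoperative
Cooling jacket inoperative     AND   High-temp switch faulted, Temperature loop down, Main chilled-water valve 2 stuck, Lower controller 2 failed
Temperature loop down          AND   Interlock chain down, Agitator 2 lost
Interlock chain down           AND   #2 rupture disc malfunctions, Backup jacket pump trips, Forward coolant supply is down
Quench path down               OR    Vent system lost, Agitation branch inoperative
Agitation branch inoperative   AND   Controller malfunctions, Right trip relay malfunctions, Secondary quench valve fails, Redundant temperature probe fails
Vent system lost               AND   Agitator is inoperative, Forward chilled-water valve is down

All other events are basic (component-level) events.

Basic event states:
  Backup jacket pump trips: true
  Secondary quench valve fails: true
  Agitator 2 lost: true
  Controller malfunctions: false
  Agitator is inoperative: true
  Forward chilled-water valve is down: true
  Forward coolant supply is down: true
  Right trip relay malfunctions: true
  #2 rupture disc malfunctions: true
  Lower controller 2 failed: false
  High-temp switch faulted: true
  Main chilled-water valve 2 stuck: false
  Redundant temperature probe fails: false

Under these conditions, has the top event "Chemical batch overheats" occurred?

Yes

Vent system lost [AND]: Agitator is inoperative=occurs, Forward chilled-water valve is down=occurs → all inputs occur → occurs.
Agitation branch inoperative [AND]: Controller malfunctions=not, Right trip relay malfunctions=occurs, Secondary quench valve fails=occurs, Redundant temperature probe fails=not → not all inputs occur → does not occur.
Quench path down [OR]: Vent system lost=occurs, Agitation branch inoperative=not → at least one input occurs → occurs.
Interlock chain down [AND]: #2 rupture disc malfunctions=occurs, Backup jacket pump trips=occurs, Forward coolant supply is down=occurs → all inputs occur → occurs.
Temperature loop down [AND]: Interlock chain down=occurs, Agitator 2 lost=occurs → all inputs occur → occurs.
Cooling jacket inoperative [AND]: High-temp switch faulted=occurs, Temperature loop down=occurs, Main chilled-water valve 2 stuck=not, Lower controller 2 failed=not → not all inputs occur → does not occur.
Chemical batch overheats [OR]: Quench path down=occurs, Cooling jacket inoperative=not → at least one input occurs → occurs.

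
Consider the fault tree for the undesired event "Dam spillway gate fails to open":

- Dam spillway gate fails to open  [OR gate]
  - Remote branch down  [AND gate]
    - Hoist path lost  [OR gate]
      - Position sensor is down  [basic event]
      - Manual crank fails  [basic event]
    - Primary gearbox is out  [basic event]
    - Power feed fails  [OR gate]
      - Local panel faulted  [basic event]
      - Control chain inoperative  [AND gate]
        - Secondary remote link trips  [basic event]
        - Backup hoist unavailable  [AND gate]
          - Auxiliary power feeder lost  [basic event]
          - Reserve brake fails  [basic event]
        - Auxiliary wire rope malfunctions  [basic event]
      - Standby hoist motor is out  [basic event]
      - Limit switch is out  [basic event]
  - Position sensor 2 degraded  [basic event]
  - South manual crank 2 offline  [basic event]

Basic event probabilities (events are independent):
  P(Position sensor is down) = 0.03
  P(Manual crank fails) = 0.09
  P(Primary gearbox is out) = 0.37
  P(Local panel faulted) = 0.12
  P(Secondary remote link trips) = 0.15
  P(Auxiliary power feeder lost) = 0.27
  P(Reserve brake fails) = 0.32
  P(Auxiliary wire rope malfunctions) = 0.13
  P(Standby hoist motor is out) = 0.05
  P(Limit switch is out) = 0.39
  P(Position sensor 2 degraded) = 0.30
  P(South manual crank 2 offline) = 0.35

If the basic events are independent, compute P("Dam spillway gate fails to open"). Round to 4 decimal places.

0.5547

P(Hoist path lost) [OR] = 1 − (1−0.03) × (1−0.09) = 0.117300
P(Backup hoist unavailable) [AND] = 0.27 × 0.32 = 0.086400
P(Control chain inoperative) [AND] = 0.15 × 0.086400 × 0.13 = 0.001685
P(Power feed fails) [OR] = 1 − (1−0.12) × (1−0.001685) × (1−0.05) × (1−0.39) = 0.490899
P(Remote branch down) [AND] = 0.117300 × 0.37 × 0.490899 = 0.021306
P(Dam spillway gate fails to open) [OR] = 1 − (1−0.021306) × (1−0.30) × (1−0.35) = 0.554694
Rounded to 4 decimal places: P(Dam spillway gate fails to open) ≈ 0.5547.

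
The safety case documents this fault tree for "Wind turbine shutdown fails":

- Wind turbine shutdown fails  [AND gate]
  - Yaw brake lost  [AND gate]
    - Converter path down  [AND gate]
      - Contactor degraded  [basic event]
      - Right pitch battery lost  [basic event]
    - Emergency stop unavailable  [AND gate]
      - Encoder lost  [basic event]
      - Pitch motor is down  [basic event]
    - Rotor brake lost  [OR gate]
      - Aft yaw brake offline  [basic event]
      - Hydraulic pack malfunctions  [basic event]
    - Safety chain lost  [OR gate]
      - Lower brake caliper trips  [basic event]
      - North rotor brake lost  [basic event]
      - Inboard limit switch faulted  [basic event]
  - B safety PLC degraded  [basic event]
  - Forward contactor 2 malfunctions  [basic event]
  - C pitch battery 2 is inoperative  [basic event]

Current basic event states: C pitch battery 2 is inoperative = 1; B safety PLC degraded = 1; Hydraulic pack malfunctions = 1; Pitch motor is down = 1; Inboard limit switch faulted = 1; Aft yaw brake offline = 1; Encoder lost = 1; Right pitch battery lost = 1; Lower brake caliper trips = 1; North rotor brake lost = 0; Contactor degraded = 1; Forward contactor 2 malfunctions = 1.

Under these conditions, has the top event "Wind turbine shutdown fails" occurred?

Yes

Converter path down [AND]: Contactor degraded=occurs, Right pitch battery lost=occurs → all inputs occur → occurs.
Emergency stop unavailable [AND]: Encoder lost=occurs, Pitch motor is down=occurs → all inputs occur → occurs.
Rotor brake lost [OR]: Aft yaw brake offline=occurs, Hydraulic pack malfunctions=occurs → at least one input occurs → occurs.
Safety chain lost [OR]: Lower brake caliper trips=occurs, North rotor brake lost=not, Inboard limit switch faulted=occurs → at least one input occurs → occurs.
Yaw brake lost [AND]: Converter path down=occurs, Emergency stop unavailable=occurs, Rotor brake lost=occurs, Safety chain lost=occurs → all inputs occur → occurs.
Wind turbine shutdown fails [AND]: Yaw brake lost=occurs, B safety PLC degraded=occurs, Forward contactor 2 malfunctions=occurs, C pitch battery 2 is inoperative=occurs → all inputs occur → occurs.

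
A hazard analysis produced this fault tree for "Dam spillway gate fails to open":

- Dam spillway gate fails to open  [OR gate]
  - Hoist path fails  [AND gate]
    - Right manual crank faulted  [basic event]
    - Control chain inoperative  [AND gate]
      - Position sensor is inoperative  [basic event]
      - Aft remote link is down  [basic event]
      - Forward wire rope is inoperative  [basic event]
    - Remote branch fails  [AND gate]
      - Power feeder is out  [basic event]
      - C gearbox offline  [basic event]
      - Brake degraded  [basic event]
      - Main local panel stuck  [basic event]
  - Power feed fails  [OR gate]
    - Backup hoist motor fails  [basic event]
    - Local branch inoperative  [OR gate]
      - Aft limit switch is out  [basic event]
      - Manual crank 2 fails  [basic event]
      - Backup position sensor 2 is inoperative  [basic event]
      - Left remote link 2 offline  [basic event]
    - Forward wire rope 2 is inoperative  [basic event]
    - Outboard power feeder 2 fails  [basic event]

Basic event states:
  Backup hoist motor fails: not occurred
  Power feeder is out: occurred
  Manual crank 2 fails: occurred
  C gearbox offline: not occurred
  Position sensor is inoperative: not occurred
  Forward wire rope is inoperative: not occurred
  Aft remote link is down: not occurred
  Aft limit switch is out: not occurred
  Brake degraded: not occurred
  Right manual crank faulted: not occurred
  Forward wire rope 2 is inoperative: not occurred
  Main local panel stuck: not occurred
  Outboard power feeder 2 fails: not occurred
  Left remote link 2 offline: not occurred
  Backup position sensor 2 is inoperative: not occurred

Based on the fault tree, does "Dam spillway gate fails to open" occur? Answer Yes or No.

Yes

Control chain inoperative [AND]: Position sensor is inoperative=not, Aft remote link is down=not, Forward wire rope is inoperative=not → not all inputs occur → does not occur.
Remote branch fails [AND]: Power feeder is out=occurs, C gearbox offline=not, Brake degraded=not, Main local panel stuck=not → not all inputs occur → does not occur.
Hoist path fails [AND]: Right manual crank faulted=not, Control chain inoperative=not, Remote branch fails=not → not all inputs occur → does not occur.
Local branch inoperative [OR]: Aft limit switch is out=not, Manual crank 2 fails=occurs, Backup position sensor 2 is inoperative=not, Left remote link 2 offline=not → at least one input occurs → occurs.
Power feed fails [OR]: Backup hoist motor fails=not, Local branch inoperative=occurs, Forward wire rope 2 is inoperative=not, Outboard power feeder 2 fails=not → at least one input occurs → occurs.
Dam spillway gate fails to open [OR]: Hoist path fails=not, Power feed fails=occurs → at least one input occurs → occurs.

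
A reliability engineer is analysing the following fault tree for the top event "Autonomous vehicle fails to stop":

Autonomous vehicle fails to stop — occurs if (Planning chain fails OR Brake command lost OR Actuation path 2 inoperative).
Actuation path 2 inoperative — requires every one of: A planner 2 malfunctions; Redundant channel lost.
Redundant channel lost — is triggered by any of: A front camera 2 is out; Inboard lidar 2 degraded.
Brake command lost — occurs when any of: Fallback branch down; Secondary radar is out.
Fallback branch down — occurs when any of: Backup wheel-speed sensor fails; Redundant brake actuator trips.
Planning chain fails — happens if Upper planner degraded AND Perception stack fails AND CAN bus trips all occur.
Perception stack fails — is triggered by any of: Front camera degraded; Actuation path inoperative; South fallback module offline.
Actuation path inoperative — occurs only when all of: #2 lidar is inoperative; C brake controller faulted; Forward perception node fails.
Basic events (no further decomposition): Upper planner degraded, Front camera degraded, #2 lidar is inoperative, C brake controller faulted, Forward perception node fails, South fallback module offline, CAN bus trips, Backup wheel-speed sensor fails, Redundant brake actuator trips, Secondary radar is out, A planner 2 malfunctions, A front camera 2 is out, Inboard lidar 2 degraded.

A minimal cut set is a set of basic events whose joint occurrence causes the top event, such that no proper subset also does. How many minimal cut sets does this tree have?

Actuation path inoperative [AND]: one cut set from each child combined → 1 × 1 × 1 = 1 cut set(s).
Perception stack fails [OR]: union of children's cut sets → 3 cut set(s).
Planning chain fails [AND]: one cut set from each child combined → 1 × 3 × 1 = 3 cut set(s).
Fallback branch down [OR]: union of children's cut sets → 2 cut set(s).
Brake command lost [OR]: union of children's cut sets → 3 cut set(s).
Redundant channel lost [OR]: union of children's cut sets → 2 cut set(s).
Actuation path 2 inoperative [AND]: one cut set from each child combined → 1 × 2 = 2 cut set(s).
Autonomous vehicle fails to stop [OR]: union of children's cut sets → 8 cut set(s).
Minimal cut sets: {CAN bus trips, Front camera degraded, Upper planner degraded}; {#2 lidar is inoperative, C brake controller faulted, CAN bus trips, Forward perception node fails, Upper planner degraded}; {CAN bus trips, South fallback module offline, Upper planner degraded}; {Backup wheel-speed sensor fails}; {Redundant brake actuator trips}; {Secondary radar is out}; {A front camera 2 is out, A planner 2 malfunctions}; {A planner 2 malfunctions, Inboard lidar 2 degraded}.

8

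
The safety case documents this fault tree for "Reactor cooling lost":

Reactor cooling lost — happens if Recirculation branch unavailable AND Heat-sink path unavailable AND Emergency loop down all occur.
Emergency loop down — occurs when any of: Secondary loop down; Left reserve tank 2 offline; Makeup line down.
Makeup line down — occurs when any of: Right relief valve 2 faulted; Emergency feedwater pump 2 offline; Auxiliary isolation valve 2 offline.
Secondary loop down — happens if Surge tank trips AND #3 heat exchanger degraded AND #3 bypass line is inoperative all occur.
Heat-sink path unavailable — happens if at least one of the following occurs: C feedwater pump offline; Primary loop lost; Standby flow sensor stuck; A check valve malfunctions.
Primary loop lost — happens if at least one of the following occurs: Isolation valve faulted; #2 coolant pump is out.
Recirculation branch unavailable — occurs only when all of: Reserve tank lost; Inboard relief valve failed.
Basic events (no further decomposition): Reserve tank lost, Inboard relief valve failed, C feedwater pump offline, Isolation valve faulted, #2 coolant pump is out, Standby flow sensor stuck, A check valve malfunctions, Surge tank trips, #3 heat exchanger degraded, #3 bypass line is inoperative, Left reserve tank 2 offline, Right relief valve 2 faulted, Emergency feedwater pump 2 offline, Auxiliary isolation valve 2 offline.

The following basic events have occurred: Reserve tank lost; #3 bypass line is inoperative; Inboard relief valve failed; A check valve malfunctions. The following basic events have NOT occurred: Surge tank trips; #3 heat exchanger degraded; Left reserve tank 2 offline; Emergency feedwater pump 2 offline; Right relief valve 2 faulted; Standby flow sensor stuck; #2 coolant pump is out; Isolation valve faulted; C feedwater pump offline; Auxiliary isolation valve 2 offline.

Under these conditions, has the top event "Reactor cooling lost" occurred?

No

Recirculation branch unavailable [AND]: Reserve tank lost=occurs, Inboard relief valve failed=occurs → all inputs occur → occurs.
Primary loop lost [OR]: Isolation valve faulted=not, #2 coolant pump is out=not → no input occurs → does not occur.
Heat-sink path unavailable [OR]: C feedwater pump offline=not, Primary loop lost=not, Standby flow sensor stuck=not, A check valve malfunctions=occurs → at least one input occurs → occurs.
Secondary loop down [AND]: Surge tank trips=not, #3 heat exchanger degraded=not, #3 bypass line is inoperative=occurs → not all inputs occur → does not occur.
Makeup line down [OR]: Right relief valve 2 faulted=not, Emergency feedwater pump 2 offline=not, Auxiliary isolation valve 2 offline=not → no input occurs → does not occur.
Emergency loop down [OR]: Secondary loop down=not, Left reserve tank 2 offline=not, Makeup line down=not → no input occurs → does not occur.
Reactor cooling lost [AND]: Recirculation branch unavailable=occurs, Heat-sink path unavailable=occurs, Emergency loop down=not → not all inputs occur → does not occur.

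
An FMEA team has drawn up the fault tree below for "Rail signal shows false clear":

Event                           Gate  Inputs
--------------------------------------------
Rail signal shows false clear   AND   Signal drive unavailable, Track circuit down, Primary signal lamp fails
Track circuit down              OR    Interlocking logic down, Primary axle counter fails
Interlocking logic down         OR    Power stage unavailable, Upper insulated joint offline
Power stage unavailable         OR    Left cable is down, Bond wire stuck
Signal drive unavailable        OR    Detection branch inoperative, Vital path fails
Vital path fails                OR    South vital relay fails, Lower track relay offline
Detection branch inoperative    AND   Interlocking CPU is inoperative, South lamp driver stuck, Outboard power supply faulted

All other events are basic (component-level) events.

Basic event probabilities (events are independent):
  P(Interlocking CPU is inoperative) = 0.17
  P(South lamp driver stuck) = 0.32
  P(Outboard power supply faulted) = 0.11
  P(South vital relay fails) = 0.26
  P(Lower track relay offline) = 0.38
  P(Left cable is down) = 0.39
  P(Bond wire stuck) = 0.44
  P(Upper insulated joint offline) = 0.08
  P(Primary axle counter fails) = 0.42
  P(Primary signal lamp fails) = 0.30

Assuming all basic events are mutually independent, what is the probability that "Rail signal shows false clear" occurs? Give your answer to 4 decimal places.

0.1334

P(Detection branch inoperative) [AND] = 0.17 × 0.32 × 0.11 = 0.005984
P(Vital path fails) [OR] = 1 − (1−0.26) × (1−0.38) = 0.541200
P(Signal drive unavailable) [OR] = 1 − (1−0.005984) × (1−0.541200) = 0.543945
P(Power stage unavailable) [OR] = 1 − (1−0.39) × (1−0.44) = 0.658400
P(Interlocking logic down) [OR] = 1 − (1−0.658400) × (1−0.08) = 0.685728
P(Track circuit down) [OR] = 1 − (1−0.685728) × (1−0.42) = 0.817722
P(Rail signal shows false clear) [AND] = 0.543945 × 0.817722 × 0.30 = 0.133439
Rounded to 4 decimal places: P(Rail signal shows false clear) ≈ 0.1334.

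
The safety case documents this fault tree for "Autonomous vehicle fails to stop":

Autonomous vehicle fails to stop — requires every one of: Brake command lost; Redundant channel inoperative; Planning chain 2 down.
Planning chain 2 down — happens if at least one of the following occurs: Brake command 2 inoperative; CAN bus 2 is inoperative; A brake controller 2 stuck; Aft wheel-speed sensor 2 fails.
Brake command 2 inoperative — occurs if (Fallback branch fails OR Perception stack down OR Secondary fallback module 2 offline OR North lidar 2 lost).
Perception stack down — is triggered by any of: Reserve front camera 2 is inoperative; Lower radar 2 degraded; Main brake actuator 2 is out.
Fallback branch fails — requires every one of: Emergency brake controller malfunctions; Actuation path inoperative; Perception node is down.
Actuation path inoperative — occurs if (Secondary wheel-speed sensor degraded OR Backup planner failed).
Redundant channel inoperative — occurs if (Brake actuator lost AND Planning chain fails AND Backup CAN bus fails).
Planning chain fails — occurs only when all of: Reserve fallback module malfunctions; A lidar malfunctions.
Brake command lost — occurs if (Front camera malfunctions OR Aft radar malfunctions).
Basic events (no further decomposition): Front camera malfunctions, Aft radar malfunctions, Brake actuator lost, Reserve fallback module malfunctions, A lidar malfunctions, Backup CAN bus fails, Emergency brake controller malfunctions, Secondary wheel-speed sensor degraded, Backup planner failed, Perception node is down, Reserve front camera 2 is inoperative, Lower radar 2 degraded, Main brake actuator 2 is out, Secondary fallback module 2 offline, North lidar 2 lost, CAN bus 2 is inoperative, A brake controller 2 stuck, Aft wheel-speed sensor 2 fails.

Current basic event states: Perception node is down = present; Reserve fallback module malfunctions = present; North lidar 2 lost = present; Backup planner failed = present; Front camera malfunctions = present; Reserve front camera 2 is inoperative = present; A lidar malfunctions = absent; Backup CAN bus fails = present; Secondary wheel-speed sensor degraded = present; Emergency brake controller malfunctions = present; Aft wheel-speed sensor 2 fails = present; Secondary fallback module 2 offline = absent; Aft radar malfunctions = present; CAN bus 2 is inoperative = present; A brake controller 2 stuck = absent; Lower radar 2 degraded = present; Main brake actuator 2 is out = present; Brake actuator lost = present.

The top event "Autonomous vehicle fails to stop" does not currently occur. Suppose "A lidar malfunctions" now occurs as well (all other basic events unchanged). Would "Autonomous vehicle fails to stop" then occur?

Counterfactual: set "A lidar malfunctions" to occurred.
Brake command lost [OR]: Front camera malfunctions=occurs, Aft radar malfunctions=occurs → at least one input occurs → occurs.
Planning chain fails [AND]: Reserve fallback module malfunctions=occurs, A lidar malfunctions=occurs → all inputs occur → occurs.
Redundant channel inoperative [AND]: Brake actuator lost=occurs, Planning chain fails=occurs, Backup CAN bus fails=occurs → all inputs occur → occurs.
Actuation path inoperative [OR]: Secondary wheel-speed sensor degraded=occurs, Backup planner failed=occurs → at least one input occurs → occurs.
Fallback branch fails [AND]: Emergency brake controller malfunctions=occurs, Actuation path inoperative=occurs, Perception node is down=occurs → all inputs occur → occurs.
Perception stack down [OR]: Reserve front camera 2 is inoperative=occurs, Lower radar 2 degraded=occurs, Main brake actuator 2 is out=occurs → at least one input occurs → occurs.
Brake command 2 inoperative [OR]: Fallback branch fails=occurs, Perception stack down=occurs, Secondary fallback module 2 offline=not, North lidar 2 lost=occurs → at least one input occurs → occurs.
Planning chain 2 down [OR]: Brake command 2 inoperative=occurs, CAN bus 2 is inoperative=occurs, A brake controller 2 stuck=not, Aft wheel-speed sensor 2 fails=occurs → at least one input occurs → occurs.
Autonomous vehicle fails to stop [AND]: Brake command lost=occurs, Redundant channel inoperative=occurs, Planning chain 2 down=occurs → all inputs occur → occurs.

Yes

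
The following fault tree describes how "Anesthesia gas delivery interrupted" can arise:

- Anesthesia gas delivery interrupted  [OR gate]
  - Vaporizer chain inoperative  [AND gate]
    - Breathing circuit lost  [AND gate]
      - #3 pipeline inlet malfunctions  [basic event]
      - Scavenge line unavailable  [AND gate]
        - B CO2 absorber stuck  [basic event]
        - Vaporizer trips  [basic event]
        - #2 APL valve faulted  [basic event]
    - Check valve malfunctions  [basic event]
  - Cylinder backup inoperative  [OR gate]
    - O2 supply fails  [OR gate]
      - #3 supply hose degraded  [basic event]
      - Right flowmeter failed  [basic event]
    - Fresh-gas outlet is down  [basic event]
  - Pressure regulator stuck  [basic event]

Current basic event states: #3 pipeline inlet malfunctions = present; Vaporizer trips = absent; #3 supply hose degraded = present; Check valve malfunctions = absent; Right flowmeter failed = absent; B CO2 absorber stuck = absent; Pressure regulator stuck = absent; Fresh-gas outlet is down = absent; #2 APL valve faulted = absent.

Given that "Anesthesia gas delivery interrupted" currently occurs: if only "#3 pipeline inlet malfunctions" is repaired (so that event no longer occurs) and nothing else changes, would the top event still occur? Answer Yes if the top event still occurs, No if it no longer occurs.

Counterfactual: set "#3 pipeline inlet malfunctions" to not occurred.
Scavenge line unavailable [AND]: B CO2 absorber stuck=not, Vaporizer trips=not, #2 APL valve faulted=not → not all inputs occur → does not occur.
Breathing circuit lost [AND]: #3 pipeline inlet malfunctions=not, Scavenge line unavailable=not → not all inputs occur → does not occur.
Vaporizer chain inoperative [AND]: Breathing circuit lost=not, Check valve malfunctions=not → not all inputs occur → does not occur.
O2 supply fails [OR]: #3 supply hose degraded=occurs, Right flowmeter failed=not → at least one input occurs → occurs.
Cylinder backup inoperative [OR]: O2 supply fails=occurs, Fresh-gas outlet is down=not → at least one input occurs → occurs.
Anesthesia gas delivery interrupted [OR]: Vaporizer chain inoperative=not, Cylinder backup inoperative=occurs, Pressure regulator stuck=not → at least one input occurs → occurs.

Yes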